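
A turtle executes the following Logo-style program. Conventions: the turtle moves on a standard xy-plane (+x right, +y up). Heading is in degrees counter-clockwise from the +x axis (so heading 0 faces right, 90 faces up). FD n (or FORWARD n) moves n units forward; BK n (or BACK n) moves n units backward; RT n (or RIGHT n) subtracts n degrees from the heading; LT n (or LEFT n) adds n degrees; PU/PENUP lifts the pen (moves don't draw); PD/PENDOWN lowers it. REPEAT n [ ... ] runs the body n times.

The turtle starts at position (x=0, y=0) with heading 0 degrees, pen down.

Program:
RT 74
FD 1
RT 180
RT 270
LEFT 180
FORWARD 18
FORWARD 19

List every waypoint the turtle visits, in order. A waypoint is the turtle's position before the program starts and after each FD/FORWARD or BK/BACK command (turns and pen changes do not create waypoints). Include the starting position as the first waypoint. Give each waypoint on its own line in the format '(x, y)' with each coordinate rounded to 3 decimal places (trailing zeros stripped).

Executing turtle program step by step:
Start: pos=(0,0), heading=0, pen down
RT 74: heading 0 -> 286
FD 1: (0,0) -> (0.276,-0.961) [heading=286, draw]
RT 180: heading 286 -> 106
RT 270: heading 106 -> 196
LT 180: heading 196 -> 16
FD 18: (0.276,-0.961) -> (17.578,4) [heading=16, draw]
FD 19: (17.578,4) -> (35.842,9.237) [heading=16, draw]
Final: pos=(35.842,9.237), heading=16, 3 segment(s) drawn
Waypoints (4 total):
(0, 0)
(0.276, -0.961)
(17.578, 4)
(35.842, 9.237)

Answer: (0, 0)
(0.276, -0.961)
(17.578, 4)
(35.842, 9.237)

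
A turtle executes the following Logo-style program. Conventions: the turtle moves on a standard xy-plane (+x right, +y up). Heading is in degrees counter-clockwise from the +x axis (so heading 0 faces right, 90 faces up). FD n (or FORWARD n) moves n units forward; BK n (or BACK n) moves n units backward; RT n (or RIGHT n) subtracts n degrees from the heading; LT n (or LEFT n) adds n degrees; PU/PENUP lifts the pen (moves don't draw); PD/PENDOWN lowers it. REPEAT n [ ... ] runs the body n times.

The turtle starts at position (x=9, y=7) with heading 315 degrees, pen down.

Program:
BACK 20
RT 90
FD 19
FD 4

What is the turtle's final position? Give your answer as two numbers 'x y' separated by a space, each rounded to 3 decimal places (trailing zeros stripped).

Answer: -21.406 4.879

Derivation:
Executing turtle program step by step:
Start: pos=(9,7), heading=315, pen down
BK 20: (9,7) -> (-5.142,21.142) [heading=315, draw]
RT 90: heading 315 -> 225
FD 19: (-5.142,21.142) -> (-18.577,7.707) [heading=225, draw]
FD 4: (-18.577,7.707) -> (-21.406,4.879) [heading=225, draw]
Final: pos=(-21.406,4.879), heading=225, 3 segment(s) drawn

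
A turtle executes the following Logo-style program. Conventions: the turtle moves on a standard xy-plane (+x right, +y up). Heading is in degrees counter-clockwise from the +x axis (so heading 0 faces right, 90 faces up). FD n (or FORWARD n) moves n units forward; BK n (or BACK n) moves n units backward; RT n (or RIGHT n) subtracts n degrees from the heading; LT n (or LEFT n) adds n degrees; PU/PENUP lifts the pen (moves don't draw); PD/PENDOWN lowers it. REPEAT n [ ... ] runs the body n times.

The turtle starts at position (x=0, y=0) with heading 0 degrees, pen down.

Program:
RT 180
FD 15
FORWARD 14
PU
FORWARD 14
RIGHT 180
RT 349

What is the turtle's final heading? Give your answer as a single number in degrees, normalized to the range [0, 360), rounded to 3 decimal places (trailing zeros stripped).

Answer: 11

Derivation:
Executing turtle program step by step:
Start: pos=(0,0), heading=0, pen down
RT 180: heading 0 -> 180
FD 15: (0,0) -> (-15,0) [heading=180, draw]
FD 14: (-15,0) -> (-29,0) [heading=180, draw]
PU: pen up
FD 14: (-29,0) -> (-43,0) [heading=180, move]
RT 180: heading 180 -> 0
RT 349: heading 0 -> 11
Final: pos=(-43,0), heading=11, 2 segment(s) drawn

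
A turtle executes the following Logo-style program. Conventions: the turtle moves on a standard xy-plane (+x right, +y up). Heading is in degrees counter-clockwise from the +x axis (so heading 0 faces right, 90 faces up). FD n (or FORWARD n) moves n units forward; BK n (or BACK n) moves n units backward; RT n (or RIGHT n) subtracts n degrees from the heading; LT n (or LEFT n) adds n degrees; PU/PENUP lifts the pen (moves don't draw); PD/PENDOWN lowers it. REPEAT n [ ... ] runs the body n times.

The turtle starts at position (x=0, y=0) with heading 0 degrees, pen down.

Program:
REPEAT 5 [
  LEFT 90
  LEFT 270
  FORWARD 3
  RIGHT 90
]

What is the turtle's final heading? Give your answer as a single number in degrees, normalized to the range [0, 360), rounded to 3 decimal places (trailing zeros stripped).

Executing turtle program step by step:
Start: pos=(0,0), heading=0, pen down
REPEAT 5 [
  -- iteration 1/5 --
  LT 90: heading 0 -> 90
  LT 270: heading 90 -> 0
  FD 3: (0,0) -> (3,0) [heading=0, draw]
  RT 90: heading 0 -> 270
  -- iteration 2/5 --
  LT 90: heading 270 -> 0
  LT 270: heading 0 -> 270
  FD 3: (3,0) -> (3,-3) [heading=270, draw]
  RT 90: heading 270 -> 180
  -- iteration 3/5 --
  LT 90: heading 180 -> 270
  LT 270: heading 270 -> 180
  FD 3: (3,-3) -> (0,-3) [heading=180, draw]
  RT 90: heading 180 -> 90
  -- iteration 4/5 --
  LT 90: heading 90 -> 180
  LT 270: heading 180 -> 90
  FD 3: (0,-3) -> (0,0) [heading=90, draw]
  RT 90: heading 90 -> 0
  -- iteration 5/5 --
  LT 90: heading 0 -> 90
  LT 270: heading 90 -> 0
  FD 3: (0,0) -> (3,0) [heading=0, draw]
  RT 90: heading 0 -> 270
]
Final: pos=(3,0), heading=270, 5 segment(s) drawn

Answer: 270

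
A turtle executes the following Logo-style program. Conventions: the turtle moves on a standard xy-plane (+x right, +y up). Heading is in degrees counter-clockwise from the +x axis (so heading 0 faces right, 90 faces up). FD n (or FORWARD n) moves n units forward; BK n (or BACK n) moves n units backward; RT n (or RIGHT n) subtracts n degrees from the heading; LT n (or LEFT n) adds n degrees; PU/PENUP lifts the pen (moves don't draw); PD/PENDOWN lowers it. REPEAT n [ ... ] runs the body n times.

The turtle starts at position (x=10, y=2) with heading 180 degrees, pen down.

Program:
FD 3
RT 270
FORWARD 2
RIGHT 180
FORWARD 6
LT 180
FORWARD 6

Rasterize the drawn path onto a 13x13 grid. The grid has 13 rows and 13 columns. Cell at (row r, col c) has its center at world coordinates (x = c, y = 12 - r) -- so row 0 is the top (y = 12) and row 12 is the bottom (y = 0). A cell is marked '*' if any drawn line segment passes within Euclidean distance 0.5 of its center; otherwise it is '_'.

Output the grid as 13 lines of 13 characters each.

Answer: _____________
_____________
_____________
_____________
_____________
_____________
_______*_____
_______*_____
_______*_____
_______*_____
_______****__
_______*_____
_______*_____

Derivation:
Segment 0: (10,2) -> (7,2)
Segment 1: (7,2) -> (7,0)
Segment 2: (7,0) -> (7,6)
Segment 3: (7,6) -> (7,0)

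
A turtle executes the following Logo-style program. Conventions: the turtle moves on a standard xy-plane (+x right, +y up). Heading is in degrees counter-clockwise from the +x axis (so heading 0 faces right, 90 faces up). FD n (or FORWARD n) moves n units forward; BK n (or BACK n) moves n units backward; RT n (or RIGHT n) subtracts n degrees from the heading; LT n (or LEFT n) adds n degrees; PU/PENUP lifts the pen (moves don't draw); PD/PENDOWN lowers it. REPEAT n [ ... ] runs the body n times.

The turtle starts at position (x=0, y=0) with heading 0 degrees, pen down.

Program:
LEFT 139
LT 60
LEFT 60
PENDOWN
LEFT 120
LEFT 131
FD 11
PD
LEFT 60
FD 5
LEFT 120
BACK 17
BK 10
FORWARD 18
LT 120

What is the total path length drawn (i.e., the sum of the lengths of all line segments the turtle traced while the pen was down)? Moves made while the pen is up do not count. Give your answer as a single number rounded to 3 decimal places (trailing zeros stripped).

Answer: 61

Derivation:
Executing turtle program step by step:
Start: pos=(0,0), heading=0, pen down
LT 139: heading 0 -> 139
LT 60: heading 139 -> 199
LT 60: heading 199 -> 259
PD: pen down
LT 120: heading 259 -> 19
LT 131: heading 19 -> 150
FD 11: (0,0) -> (-9.526,5.5) [heading=150, draw]
PD: pen down
LT 60: heading 150 -> 210
FD 5: (-9.526,5.5) -> (-13.856,3) [heading=210, draw]
LT 120: heading 210 -> 330
BK 17: (-13.856,3) -> (-28.579,11.5) [heading=330, draw]
BK 10: (-28.579,11.5) -> (-37.239,16.5) [heading=330, draw]
FD 18: (-37.239,16.5) -> (-21.651,7.5) [heading=330, draw]
LT 120: heading 330 -> 90
Final: pos=(-21.651,7.5), heading=90, 5 segment(s) drawn

Segment lengths:
  seg 1: (0,0) -> (-9.526,5.5), length = 11
  seg 2: (-9.526,5.5) -> (-13.856,3), length = 5
  seg 3: (-13.856,3) -> (-28.579,11.5), length = 17
  seg 4: (-28.579,11.5) -> (-37.239,16.5), length = 10
  seg 5: (-37.239,16.5) -> (-21.651,7.5), length = 18
Total = 61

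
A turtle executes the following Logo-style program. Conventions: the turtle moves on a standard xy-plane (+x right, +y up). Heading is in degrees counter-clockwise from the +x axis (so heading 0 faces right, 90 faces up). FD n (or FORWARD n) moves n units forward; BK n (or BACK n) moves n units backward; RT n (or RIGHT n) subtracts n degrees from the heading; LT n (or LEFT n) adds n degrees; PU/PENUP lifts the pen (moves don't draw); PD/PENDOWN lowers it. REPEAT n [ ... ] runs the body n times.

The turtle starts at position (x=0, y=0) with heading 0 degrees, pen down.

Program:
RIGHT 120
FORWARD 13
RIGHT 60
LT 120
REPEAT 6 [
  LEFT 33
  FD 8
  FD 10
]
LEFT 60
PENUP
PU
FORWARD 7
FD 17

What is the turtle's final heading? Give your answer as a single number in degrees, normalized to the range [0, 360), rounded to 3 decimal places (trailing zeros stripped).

Answer: 198

Derivation:
Executing turtle program step by step:
Start: pos=(0,0), heading=0, pen down
RT 120: heading 0 -> 240
FD 13: (0,0) -> (-6.5,-11.258) [heading=240, draw]
RT 60: heading 240 -> 180
LT 120: heading 180 -> 300
REPEAT 6 [
  -- iteration 1/6 --
  LT 33: heading 300 -> 333
  FD 8: (-6.5,-11.258) -> (0.628,-14.89) [heading=333, draw]
  FD 10: (0.628,-14.89) -> (9.538,-19.43) [heading=333, draw]
  -- iteration 2/6 --
  LT 33: heading 333 -> 6
  FD 8: (9.538,-19.43) -> (17.494,-18.594) [heading=6, draw]
  FD 10: (17.494,-18.594) -> (27.44,-17.549) [heading=6, draw]
  -- iteration 3/6 --
  LT 33: heading 6 -> 39
  FD 8: (27.44,-17.549) -> (33.657,-12.514) [heading=39, draw]
  FD 10: (33.657,-12.514) -> (41.428,-6.221) [heading=39, draw]
  -- iteration 4/6 --
  LT 33: heading 39 -> 72
  FD 8: (41.428,-6.221) -> (43.9,1.388) [heading=72, draw]
  FD 10: (43.9,1.388) -> (46.99,10.898) [heading=72, draw]
  -- iteration 5/6 --
  LT 33: heading 72 -> 105
  FD 8: (46.99,10.898) -> (44.92,18.626) [heading=105, draw]
  FD 10: (44.92,18.626) -> (42.332,28.285) [heading=105, draw]
  -- iteration 6/6 --
  LT 33: heading 105 -> 138
  FD 8: (42.332,28.285) -> (36.387,33.638) [heading=138, draw]
  FD 10: (36.387,33.638) -> (28.955,40.329) [heading=138, draw]
]
LT 60: heading 138 -> 198
PU: pen up
PU: pen up
FD 7: (28.955,40.329) -> (22.298,38.166) [heading=198, move]
FD 17: (22.298,38.166) -> (6.13,32.913) [heading=198, move]
Final: pos=(6.13,32.913), heading=198, 13 segment(s) drawn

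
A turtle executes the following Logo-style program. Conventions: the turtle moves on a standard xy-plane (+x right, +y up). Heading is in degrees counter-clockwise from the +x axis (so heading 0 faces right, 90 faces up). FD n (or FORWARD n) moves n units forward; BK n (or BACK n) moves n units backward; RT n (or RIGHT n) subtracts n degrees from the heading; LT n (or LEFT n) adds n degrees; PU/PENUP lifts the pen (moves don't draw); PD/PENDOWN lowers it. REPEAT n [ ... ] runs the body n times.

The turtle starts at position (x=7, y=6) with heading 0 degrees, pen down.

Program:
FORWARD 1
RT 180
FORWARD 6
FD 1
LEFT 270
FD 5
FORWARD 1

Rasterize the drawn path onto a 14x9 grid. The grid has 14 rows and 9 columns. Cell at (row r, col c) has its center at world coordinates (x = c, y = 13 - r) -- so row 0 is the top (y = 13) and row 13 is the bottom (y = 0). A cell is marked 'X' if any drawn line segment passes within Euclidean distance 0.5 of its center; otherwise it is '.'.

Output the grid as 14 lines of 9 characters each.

Segment 0: (7,6) -> (8,6)
Segment 1: (8,6) -> (2,6)
Segment 2: (2,6) -> (1,6)
Segment 3: (1,6) -> (1,11)
Segment 4: (1,11) -> (1,12)

Answer: .........
.X.......
.X.......
.X.......
.X.......
.X.......
.X.......
.XXXXXXXX
.........
.........
.........
.........
.........
.........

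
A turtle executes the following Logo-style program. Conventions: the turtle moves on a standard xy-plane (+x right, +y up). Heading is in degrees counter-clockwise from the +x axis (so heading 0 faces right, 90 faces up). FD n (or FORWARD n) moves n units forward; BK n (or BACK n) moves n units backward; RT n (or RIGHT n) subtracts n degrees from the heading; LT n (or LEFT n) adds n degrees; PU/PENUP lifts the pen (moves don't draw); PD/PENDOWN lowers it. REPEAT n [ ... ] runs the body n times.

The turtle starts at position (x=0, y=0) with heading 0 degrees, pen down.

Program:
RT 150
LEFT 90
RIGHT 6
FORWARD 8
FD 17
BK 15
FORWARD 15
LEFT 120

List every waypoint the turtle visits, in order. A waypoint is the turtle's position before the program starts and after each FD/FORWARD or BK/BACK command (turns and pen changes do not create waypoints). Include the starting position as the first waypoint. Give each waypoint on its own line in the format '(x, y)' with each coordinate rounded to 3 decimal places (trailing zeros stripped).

Executing turtle program step by step:
Start: pos=(0,0), heading=0, pen down
RT 150: heading 0 -> 210
LT 90: heading 210 -> 300
RT 6: heading 300 -> 294
FD 8: (0,0) -> (3.254,-7.308) [heading=294, draw]
FD 17: (3.254,-7.308) -> (10.168,-22.839) [heading=294, draw]
BK 15: (10.168,-22.839) -> (4.067,-9.135) [heading=294, draw]
FD 15: (4.067,-9.135) -> (10.168,-22.839) [heading=294, draw]
LT 120: heading 294 -> 54
Final: pos=(10.168,-22.839), heading=54, 4 segment(s) drawn
Waypoints (5 total):
(0, 0)
(3.254, -7.308)
(10.168, -22.839)
(4.067, -9.135)
(10.168, -22.839)

Answer: (0, 0)
(3.254, -7.308)
(10.168, -22.839)
(4.067, -9.135)
(10.168, -22.839)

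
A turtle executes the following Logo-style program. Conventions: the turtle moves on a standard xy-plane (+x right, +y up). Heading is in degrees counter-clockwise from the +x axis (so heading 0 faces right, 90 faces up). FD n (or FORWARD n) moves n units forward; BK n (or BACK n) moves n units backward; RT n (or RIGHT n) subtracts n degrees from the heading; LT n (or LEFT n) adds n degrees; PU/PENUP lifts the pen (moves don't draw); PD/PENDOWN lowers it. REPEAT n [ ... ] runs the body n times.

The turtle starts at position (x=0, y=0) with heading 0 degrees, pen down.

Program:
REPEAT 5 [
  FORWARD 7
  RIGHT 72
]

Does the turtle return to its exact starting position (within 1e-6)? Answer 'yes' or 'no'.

Answer: yes

Derivation:
Executing turtle program step by step:
Start: pos=(0,0), heading=0, pen down
REPEAT 5 [
  -- iteration 1/5 --
  FD 7: (0,0) -> (7,0) [heading=0, draw]
  RT 72: heading 0 -> 288
  -- iteration 2/5 --
  FD 7: (7,0) -> (9.163,-6.657) [heading=288, draw]
  RT 72: heading 288 -> 216
  -- iteration 3/5 --
  FD 7: (9.163,-6.657) -> (3.5,-10.772) [heading=216, draw]
  RT 72: heading 216 -> 144
  -- iteration 4/5 --
  FD 7: (3.5,-10.772) -> (-2.163,-6.657) [heading=144, draw]
  RT 72: heading 144 -> 72
  -- iteration 5/5 --
  FD 7: (-2.163,-6.657) -> (0,0) [heading=72, draw]
  RT 72: heading 72 -> 0
]
Final: pos=(0,0), heading=0, 5 segment(s) drawn

Start position: (0, 0)
Final position: (0, 0)
Distance = 0; < 1e-6 -> CLOSED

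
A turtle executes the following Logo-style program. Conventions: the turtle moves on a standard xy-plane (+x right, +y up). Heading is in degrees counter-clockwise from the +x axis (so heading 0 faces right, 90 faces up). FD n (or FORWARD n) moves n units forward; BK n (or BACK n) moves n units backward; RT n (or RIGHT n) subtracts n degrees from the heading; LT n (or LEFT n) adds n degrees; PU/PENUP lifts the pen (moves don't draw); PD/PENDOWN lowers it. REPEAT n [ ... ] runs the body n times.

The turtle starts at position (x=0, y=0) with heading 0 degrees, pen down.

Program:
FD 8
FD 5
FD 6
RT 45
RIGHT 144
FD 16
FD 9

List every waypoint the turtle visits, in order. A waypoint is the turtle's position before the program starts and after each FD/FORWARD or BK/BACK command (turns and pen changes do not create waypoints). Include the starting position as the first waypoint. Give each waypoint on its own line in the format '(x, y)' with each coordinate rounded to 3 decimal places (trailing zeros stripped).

Executing turtle program step by step:
Start: pos=(0,0), heading=0, pen down
FD 8: (0,0) -> (8,0) [heading=0, draw]
FD 5: (8,0) -> (13,0) [heading=0, draw]
FD 6: (13,0) -> (19,0) [heading=0, draw]
RT 45: heading 0 -> 315
RT 144: heading 315 -> 171
FD 16: (19,0) -> (3.197,2.503) [heading=171, draw]
FD 9: (3.197,2.503) -> (-5.692,3.911) [heading=171, draw]
Final: pos=(-5.692,3.911), heading=171, 5 segment(s) drawn
Waypoints (6 total):
(0, 0)
(8, 0)
(13, 0)
(19, 0)
(3.197, 2.503)
(-5.692, 3.911)

Answer: (0, 0)
(8, 0)
(13, 0)
(19, 0)
(3.197, 2.503)
(-5.692, 3.911)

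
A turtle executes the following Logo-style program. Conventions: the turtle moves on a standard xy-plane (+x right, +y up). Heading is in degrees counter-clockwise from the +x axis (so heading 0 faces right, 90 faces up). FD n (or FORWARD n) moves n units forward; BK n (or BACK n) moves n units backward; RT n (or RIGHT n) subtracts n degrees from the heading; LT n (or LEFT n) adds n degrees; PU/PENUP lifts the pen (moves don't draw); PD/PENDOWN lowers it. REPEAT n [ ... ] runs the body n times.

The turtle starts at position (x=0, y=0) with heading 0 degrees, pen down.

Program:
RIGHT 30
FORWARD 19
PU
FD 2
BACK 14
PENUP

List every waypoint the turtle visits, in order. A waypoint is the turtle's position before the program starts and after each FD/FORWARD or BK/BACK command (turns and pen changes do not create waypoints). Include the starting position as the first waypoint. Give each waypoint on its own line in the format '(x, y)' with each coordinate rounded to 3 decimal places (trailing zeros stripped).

Answer: (0, 0)
(16.454, -9.5)
(18.187, -10.5)
(6.062, -3.5)

Derivation:
Executing turtle program step by step:
Start: pos=(0,0), heading=0, pen down
RT 30: heading 0 -> 330
FD 19: (0,0) -> (16.454,-9.5) [heading=330, draw]
PU: pen up
FD 2: (16.454,-9.5) -> (18.187,-10.5) [heading=330, move]
BK 14: (18.187,-10.5) -> (6.062,-3.5) [heading=330, move]
PU: pen up
Final: pos=(6.062,-3.5), heading=330, 1 segment(s) drawn
Waypoints (4 total):
(0, 0)
(16.454, -9.5)
(18.187, -10.5)
(6.062, -3.5)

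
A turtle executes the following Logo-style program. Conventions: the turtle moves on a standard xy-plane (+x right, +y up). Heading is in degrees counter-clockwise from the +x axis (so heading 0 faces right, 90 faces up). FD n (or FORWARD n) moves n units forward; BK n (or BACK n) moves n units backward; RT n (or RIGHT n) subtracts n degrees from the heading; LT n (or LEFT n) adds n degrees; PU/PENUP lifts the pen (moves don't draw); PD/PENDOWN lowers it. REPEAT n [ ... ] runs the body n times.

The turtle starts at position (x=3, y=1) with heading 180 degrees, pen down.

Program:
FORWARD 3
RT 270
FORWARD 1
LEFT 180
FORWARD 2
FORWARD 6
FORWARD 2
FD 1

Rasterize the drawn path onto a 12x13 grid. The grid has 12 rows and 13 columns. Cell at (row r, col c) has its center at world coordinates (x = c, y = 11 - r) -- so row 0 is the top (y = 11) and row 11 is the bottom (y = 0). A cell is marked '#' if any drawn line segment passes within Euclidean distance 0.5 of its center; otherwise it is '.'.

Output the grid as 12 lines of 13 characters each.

Answer: #............
#............
#............
#............
#............
#............
#............
#............
#............
#............
####.........
#............

Derivation:
Segment 0: (3,1) -> (0,1)
Segment 1: (0,1) -> (0,0)
Segment 2: (0,0) -> (0,2)
Segment 3: (0,2) -> (0,8)
Segment 4: (0,8) -> (0,10)
Segment 5: (0,10) -> (0,11)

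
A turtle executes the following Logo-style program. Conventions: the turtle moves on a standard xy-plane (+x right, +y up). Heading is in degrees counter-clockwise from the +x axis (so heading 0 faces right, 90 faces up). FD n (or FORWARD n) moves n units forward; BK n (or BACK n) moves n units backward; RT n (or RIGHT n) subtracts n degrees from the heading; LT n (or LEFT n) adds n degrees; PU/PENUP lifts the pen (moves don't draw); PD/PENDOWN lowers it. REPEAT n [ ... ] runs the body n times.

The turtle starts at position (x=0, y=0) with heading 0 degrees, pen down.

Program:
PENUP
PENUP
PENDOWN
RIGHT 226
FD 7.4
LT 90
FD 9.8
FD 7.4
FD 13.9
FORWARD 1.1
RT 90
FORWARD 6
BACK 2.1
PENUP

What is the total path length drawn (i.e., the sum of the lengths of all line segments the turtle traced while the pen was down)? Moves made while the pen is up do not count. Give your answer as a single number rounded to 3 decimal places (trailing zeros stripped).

Answer: 47.7

Derivation:
Executing turtle program step by step:
Start: pos=(0,0), heading=0, pen down
PU: pen up
PU: pen up
PD: pen down
RT 226: heading 0 -> 134
FD 7.4: (0,0) -> (-5.14,5.323) [heading=134, draw]
LT 90: heading 134 -> 224
FD 9.8: (-5.14,5.323) -> (-12.19,-1.485) [heading=224, draw]
FD 7.4: (-12.19,-1.485) -> (-17.513,-6.625) [heading=224, draw]
FD 13.9: (-17.513,-6.625) -> (-27.512,-16.281) [heading=224, draw]
FD 1.1: (-27.512,-16.281) -> (-28.303,-17.045) [heading=224, draw]
RT 90: heading 224 -> 134
FD 6: (-28.303,-17.045) -> (-32.471,-12.729) [heading=134, draw]
BK 2.1: (-32.471,-12.729) -> (-31.012,-14.239) [heading=134, draw]
PU: pen up
Final: pos=(-31.012,-14.239), heading=134, 7 segment(s) drawn

Segment lengths:
  seg 1: (0,0) -> (-5.14,5.323), length = 7.4
  seg 2: (-5.14,5.323) -> (-12.19,-1.485), length = 9.8
  seg 3: (-12.19,-1.485) -> (-17.513,-6.625), length = 7.4
  seg 4: (-17.513,-6.625) -> (-27.512,-16.281), length = 13.9
  seg 5: (-27.512,-16.281) -> (-28.303,-17.045), length = 1.1
  seg 6: (-28.303,-17.045) -> (-32.471,-12.729), length = 6
  seg 7: (-32.471,-12.729) -> (-31.012,-14.239), length = 2.1
Total = 47.7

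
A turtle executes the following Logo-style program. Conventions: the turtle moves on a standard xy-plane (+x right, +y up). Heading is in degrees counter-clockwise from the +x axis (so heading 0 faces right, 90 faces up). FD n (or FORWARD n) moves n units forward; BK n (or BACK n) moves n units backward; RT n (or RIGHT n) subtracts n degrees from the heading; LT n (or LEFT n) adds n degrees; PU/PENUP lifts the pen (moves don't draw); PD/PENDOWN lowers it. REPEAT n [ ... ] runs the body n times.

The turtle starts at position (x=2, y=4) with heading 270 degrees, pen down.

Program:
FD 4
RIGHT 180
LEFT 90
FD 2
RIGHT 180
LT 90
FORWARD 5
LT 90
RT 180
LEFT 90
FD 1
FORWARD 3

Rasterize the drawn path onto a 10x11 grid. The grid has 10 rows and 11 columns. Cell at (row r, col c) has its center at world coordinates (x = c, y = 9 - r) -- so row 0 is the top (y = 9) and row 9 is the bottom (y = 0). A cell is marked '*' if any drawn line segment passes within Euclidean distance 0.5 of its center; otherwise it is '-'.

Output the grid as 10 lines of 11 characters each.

Answer: *----------
*----------
*----------
*----------
*----------
*-*--------
*-*--------
*-*--------
*-*--------
***--------

Derivation:
Segment 0: (2,4) -> (2,0)
Segment 1: (2,0) -> (-0,0)
Segment 2: (-0,0) -> (-0,5)
Segment 3: (-0,5) -> (-0,6)
Segment 4: (-0,6) -> (-0,9)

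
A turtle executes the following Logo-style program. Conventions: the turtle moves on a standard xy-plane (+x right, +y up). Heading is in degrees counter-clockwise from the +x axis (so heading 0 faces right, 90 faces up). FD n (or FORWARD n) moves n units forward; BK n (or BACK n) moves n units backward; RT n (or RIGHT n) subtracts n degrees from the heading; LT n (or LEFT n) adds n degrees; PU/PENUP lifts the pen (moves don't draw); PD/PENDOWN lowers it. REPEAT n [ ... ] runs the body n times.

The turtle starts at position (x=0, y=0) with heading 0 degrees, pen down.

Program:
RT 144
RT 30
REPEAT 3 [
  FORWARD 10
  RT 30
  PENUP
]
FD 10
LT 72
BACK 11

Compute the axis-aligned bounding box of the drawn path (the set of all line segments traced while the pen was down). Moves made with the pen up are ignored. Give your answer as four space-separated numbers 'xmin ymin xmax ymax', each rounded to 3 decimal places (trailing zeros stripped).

Executing turtle program step by step:
Start: pos=(0,0), heading=0, pen down
RT 144: heading 0 -> 216
RT 30: heading 216 -> 186
REPEAT 3 [
  -- iteration 1/3 --
  FD 10: (0,0) -> (-9.945,-1.045) [heading=186, draw]
  RT 30: heading 186 -> 156
  PU: pen up
  -- iteration 2/3 --
  FD 10: (-9.945,-1.045) -> (-19.081,3.022) [heading=156, move]
  RT 30: heading 156 -> 126
  PU: pen up
  -- iteration 3/3 --
  FD 10: (-19.081,3.022) -> (-24.959,11.112) [heading=126, move]
  RT 30: heading 126 -> 96
  PU: pen up
]
FD 10: (-24.959,11.112) -> (-26.004,21.057) [heading=96, move]
LT 72: heading 96 -> 168
BK 11: (-26.004,21.057) -> (-15.244,18.77) [heading=168, move]
Final: pos=(-15.244,18.77), heading=168, 1 segment(s) drawn

Segment endpoints: x in {-9.945, 0}, y in {-1.045, 0}
xmin=-9.945, ymin=-1.045, xmax=0, ymax=0

Answer: -9.945 -1.045 0 0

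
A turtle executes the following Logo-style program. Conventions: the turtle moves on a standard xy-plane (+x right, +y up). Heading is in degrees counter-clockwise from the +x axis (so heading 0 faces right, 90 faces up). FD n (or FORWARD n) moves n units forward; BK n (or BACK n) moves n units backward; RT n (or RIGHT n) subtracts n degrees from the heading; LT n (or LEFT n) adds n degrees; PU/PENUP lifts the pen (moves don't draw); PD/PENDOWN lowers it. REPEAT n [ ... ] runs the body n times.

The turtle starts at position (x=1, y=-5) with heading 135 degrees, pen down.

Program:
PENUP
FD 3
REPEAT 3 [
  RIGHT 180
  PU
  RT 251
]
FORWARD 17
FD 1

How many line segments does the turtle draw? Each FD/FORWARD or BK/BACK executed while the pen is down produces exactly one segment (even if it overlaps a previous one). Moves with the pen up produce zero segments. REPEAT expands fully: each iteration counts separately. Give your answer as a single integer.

Answer: 0

Derivation:
Executing turtle program step by step:
Start: pos=(1,-5), heading=135, pen down
PU: pen up
FD 3: (1,-5) -> (-1.121,-2.879) [heading=135, move]
REPEAT 3 [
  -- iteration 1/3 --
  RT 180: heading 135 -> 315
  PU: pen up
  RT 251: heading 315 -> 64
  -- iteration 2/3 --
  RT 180: heading 64 -> 244
  PU: pen up
  RT 251: heading 244 -> 353
  -- iteration 3/3 --
  RT 180: heading 353 -> 173
  PU: pen up
  RT 251: heading 173 -> 282
]
FD 17: (-1.121,-2.879) -> (2.413,-19.507) [heading=282, move]
FD 1: (2.413,-19.507) -> (2.621,-20.485) [heading=282, move]
Final: pos=(2.621,-20.485), heading=282, 0 segment(s) drawn
Segments drawn: 0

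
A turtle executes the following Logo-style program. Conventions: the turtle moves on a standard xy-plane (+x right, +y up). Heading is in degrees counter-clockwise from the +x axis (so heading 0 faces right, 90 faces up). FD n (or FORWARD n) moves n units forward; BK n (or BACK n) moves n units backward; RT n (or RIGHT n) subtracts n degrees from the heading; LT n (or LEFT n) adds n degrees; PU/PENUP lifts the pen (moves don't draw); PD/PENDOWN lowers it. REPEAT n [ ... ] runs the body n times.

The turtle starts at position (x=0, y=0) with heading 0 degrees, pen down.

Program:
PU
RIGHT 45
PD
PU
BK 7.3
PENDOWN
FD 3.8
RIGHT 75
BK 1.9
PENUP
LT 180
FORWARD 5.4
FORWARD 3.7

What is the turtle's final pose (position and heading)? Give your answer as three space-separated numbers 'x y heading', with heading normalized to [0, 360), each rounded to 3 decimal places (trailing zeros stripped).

Executing turtle program step by step:
Start: pos=(0,0), heading=0, pen down
PU: pen up
RT 45: heading 0 -> 315
PD: pen down
PU: pen up
BK 7.3: (0,0) -> (-5.162,5.162) [heading=315, move]
PD: pen down
FD 3.8: (-5.162,5.162) -> (-2.475,2.475) [heading=315, draw]
RT 75: heading 315 -> 240
BK 1.9: (-2.475,2.475) -> (-1.525,4.12) [heading=240, draw]
PU: pen up
LT 180: heading 240 -> 60
FD 5.4: (-1.525,4.12) -> (1.175,8.797) [heading=60, move]
FD 3.7: (1.175,8.797) -> (3.025,12.001) [heading=60, move]
Final: pos=(3.025,12.001), heading=60, 2 segment(s) drawn

Answer: 3.025 12.001 60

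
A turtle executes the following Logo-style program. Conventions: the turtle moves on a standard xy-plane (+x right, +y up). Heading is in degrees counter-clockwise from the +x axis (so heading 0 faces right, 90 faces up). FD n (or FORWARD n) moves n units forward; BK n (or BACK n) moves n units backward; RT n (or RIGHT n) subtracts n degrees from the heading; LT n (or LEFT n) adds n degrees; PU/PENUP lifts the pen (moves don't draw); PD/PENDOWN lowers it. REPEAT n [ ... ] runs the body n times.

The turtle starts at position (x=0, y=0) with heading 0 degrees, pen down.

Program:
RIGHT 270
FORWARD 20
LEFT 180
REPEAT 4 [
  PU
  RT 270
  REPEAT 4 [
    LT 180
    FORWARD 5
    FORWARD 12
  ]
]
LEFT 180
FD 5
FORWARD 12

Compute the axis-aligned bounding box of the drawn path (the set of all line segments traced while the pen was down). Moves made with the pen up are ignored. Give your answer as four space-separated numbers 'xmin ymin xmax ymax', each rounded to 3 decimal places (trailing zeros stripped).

Executing turtle program step by step:
Start: pos=(0,0), heading=0, pen down
RT 270: heading 0 -> 90
FD 20: (0,0) -> (0,20) [heading=90, draw]
LT 180: heading 90 -> 270
REPEAT 4 [
  -- iteration 1/4 --
  PU: pen up
  RT 270: heading 270 -> 0
  REPEAT 4 [
    -- iteration 1/4 --
    LT 180: heading 0 -> 180
    FD 5: (0,20) -> (-5,20) [heading=180, move]
    FD 12: (-5,20) -> (-17,20) [heading=180, move]
    -- iteration 2/4 --
    LT 180: heading 180 -> 0
    FD 5: (-17,20) -> (-12,20) [heading=0, move]
    FD 12: (-12,20) -> (0,20) [heading=0, move]
    -- iteration 3/4 --
    LT 180: heading 0 -> 180
    FD 5: (0,20) -> (-5,20) [heading=180, move]
    FD 12: (-5,20) -> (-17,20) [heading=180, move]
    -- iteration 4/4 --
    LT 180: heading 180 -> 0
    FD 5: (-17,20) -> (-12,20) [heading=0, move]
    FD 12: (-12,20) -> (0,20) [heading=0, move]
  ]
  -- iteration 2/4 --
  PU: pen up
  RT 270: heading 0 -> 90
  REPEAT 4 [
    -- iteration 1/4 --
    LT 180: heading 90 -> 270
    FD 5: (0,20) -> (0,15) [heading=270, move]
    FD 12: (0,15) -> (0,3) [heading=270, move]
    -- iteration 2/4 --
    LT 180: heading 270 -> 90
    FD 5: (0,3) -> (0,8) [heading=90, move]
    FD 12: (0,8) -> (0,20) [heading=90, move]
    -- iteration 3/4 --
    LT 180: heading 90 -> 270
    FD 5: (0,20) -> (0,15) [heading=270, move]
    FD 12: (0,15) -> (0,3) [heading=270, move]
    -- iteration 4/4 --
    LT 180: heading 270 -> 90
    FD 5: (0,3) -> (0,8) [heading=90, move]
    FD 12: (0,8) -> (0,20) [heading=90, move]
  ]
  -- iteration 3/4 --
  PU: pen up
  RT 270: heading 90 -> 180
  REPEAT 4 [
    -- iteration 1/4 --
    LT 180: heading 180 -> 0
    FD 5: (0,20) -> (5,20) [heading=0, move]
    FD 12: (5,20) -> (17,20) [heading=0, move]
    -- iteration 2/4 --
    LT 180: heading 0 -> 180
    FD 5: (17,20) -> (12,20) [heading=180, move]
    FD 12: (12,20) -> (0,20) [heading=180, move]
    -- iteration 3/4 --
    LT 180: heading 180 -> 0
    FD 5: (0,20) -> (5,20) [heading=0, move]
    FD 12: (5,20) -> (17,20) [heading=0, move]
    -- iteration 4/4 --
    LT 180: heading 0 -> 180
    FD 5: (17,20) -> (12,20) [heading=180, move]
    FD 12: (12,20) -> (0,20) [heading=180, move]
  ]
  -- iteration 4/4 --
  PU: pen up
  RT 270: heading 180 -> 270
  REPEAT 4 [
    -- iteration 1/4 --
    LT 180: heading 270 -> 90
    FD 5: (0,20) -> (0,25) [heading=90, move]
    FD 12: (0,25) -> (0,37) [heading=90, move]
    -- iteration 2/4 --
    LT 180: heading 90 -> 270
    FD 5: (0,37) -> (0,32) [heading=270, move]
    FD 12: (0,32) -> (0,20) [heading=270, move]
    -- iteration 3/4 --
    LT 180: heading 270 -> 90
    FD 5: (0,20) -> (0,25) [heading=90, move]
    FD 12: (0,25) -> (0,37) [heading=90, move]
    -- iteration 4/4 --
    LT 180: heading 90 -> 270
    FD 5: (0,37) -> (0,32) [heading=270, move]
    FD 12: (0,32) -> (0,20) [heading=270, move]
  ]
]
LT 180: heading 270 -> 90
FD 5: (0,20) -> (0,25) [heading=90, move]
FD 12: (0,25) -> (0,37) [heading=90, move]
Final: pos=(0,37), heading=90, 1 segment(s) drawn

Segment endpoints: x in {0, 0}, y in {0, 20}
xmin=0, ymin=0, xmax=0, ymax=20

Answer: 0 0 0 20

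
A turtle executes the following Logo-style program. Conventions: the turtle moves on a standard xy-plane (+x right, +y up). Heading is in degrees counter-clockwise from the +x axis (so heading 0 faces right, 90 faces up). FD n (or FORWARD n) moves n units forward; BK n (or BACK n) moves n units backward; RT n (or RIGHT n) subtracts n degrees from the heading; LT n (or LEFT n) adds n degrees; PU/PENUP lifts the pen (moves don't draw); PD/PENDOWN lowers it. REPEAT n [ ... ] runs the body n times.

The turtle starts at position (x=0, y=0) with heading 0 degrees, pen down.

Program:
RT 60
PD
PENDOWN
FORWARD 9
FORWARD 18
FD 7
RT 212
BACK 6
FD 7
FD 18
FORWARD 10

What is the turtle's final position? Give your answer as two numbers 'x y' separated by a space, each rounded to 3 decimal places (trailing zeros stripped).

Executing turtle program step by step:
Start: pos=(0,0), heading=0, pen down
RT 60: heading 0 -> 300
PD: pen down
PD: pen down
FD 9: (0,0) -> (4.5,-7.794) [heading=300, draw]
FD 18: (4.5,-7.794) -> (13.5,-23.383) [heading=300, draw]
FD 7: (13.5,-23.383) -> (17,-29.445) [heading=300, draw]
RT 212: heading 300 -> 88
BK 6: (17,-29.445) -> (16.791,-35.441) [heading=88, draw]
FD 7: (16.791,-35.441) -> (17.035,-28.445) [heading=88, draw]
FD 18: (17.035,-28.445) -> (17.663,-10.456) [heading=88, draw]
FD 10: (17.663,-10.456) -> (18.012,-0.463) [heading=88, draw]
Final: pos=(18.012,-0.463), heading=88, 7 segment(s) drawn

Answer: 18.012 -0.463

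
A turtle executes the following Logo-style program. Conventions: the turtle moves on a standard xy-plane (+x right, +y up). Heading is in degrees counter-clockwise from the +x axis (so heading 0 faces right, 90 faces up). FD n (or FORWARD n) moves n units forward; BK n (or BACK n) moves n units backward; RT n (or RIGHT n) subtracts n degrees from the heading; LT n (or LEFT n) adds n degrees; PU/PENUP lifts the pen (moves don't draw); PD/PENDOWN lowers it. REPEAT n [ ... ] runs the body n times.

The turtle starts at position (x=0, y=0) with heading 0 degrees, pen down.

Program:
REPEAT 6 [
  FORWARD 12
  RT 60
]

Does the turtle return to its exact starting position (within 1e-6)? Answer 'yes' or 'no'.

Answer: yes

Derivation:
Executing turtle program step by step:
Start: pos=(0,0), heading=0, pen down
REPEAT 6 [
  -- iteration 1/6 --
  FD 12: (0,0) -> (12,0) [heading=0, draw]
  RT 60: heading 0 -> 300
  -- iteration 2/6 --
  FD 12: (12,0) -> (18,-10.392) [heading=300, draw]
  RT 60: heading 300 -> 240
  -- iteration 3/6 --
  FD 12: (18,-10.392) -> (12,-20.785) [heading=240, draw]
  RT 60: heading 240 -> 180
  -- iteration 4/6 --
  FD 12: (12,-20.785) -> (0,-20.785) [heading=180, draw]
  RT 60: heading 180 -> 120
  -- iteration 5/6 --
  FD 12: (0,-20.785) -> (-6,-10.392) [heading=120, draw]
  RT 60: heading 120 -> 60
  -- iteration 6/6 --
  FD 12: (-6,-10.392) -> (0,0) [heading=60, draw]
  RT 60: heading 60 -> 0
]
Final: pos=(0,0), heading=0, 6 segment(s) drawn

Start position: (0, 0)
Final position: (0, 0)
Distance = 0; < 1e-6 -> CLOSED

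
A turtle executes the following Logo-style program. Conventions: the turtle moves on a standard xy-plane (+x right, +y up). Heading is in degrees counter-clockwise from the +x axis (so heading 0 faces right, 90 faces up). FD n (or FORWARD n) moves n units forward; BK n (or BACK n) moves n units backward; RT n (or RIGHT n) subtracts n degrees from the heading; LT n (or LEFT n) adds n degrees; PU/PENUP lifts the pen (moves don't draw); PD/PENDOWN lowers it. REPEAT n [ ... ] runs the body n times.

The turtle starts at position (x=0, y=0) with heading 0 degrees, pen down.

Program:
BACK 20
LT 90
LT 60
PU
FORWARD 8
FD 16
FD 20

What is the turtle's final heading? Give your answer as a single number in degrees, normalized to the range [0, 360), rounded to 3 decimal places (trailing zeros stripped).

Executing turtle program step by step:
Start: pos=(0,0), heading=0, pen down
BK 20: (0,0) -> (-20,0) [heading=0, draw]
LT 90: heading 0 -> 90
LT 60: heading 90 -> 150
PU: pen up
FD 8: (-20,0) -> (-26.928,4) [heading=150, move]
FD 16: (-26.928,4) -> (-40.785,12) [heading=150, move]
FD 20: (-40.785,12) -> (-58.105,22) [heading=150, move]
Final: pos=(-58.105,22), heading=150, 1 segment(s) drawn

Answer: 150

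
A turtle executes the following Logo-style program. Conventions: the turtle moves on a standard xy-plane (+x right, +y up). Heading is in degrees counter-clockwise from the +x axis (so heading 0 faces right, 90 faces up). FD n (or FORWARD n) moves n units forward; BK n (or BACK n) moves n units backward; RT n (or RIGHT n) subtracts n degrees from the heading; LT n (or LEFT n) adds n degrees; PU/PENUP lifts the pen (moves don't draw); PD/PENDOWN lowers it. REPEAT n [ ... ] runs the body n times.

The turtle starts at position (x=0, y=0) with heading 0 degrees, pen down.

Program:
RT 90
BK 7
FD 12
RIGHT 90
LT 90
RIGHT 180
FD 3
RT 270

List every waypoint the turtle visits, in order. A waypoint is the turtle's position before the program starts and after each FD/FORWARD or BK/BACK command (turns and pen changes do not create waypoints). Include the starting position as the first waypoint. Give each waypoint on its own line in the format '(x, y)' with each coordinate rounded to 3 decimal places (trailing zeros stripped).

Executing turtle program step by step:
Start: pos=(0,0), heading=0, pen down
RT 90: heading 0 -> 270
BK 7: (0,0) -> (0,7) [heading=270, draw]
FD 12: (0,7) -> (0,-5) [heading=270, draw]
RT 90: heading 270 -> 180
LT 90: heading 180 -> 270
RT 180: heading 270 -> 90
FD 3: (0,-5) -> (0,-2) [heading=90, draw]
RT 270: heading 90 -> 180
Final: pos=(0,-2), heading=180, 3 segment(s) drawn
Waypoints (4 total):
(0, 0)
(0, 7)
(0, -5)
(0, -2)

Answer: (0, 0)
(0, 7)
(0, -5)
(0, -2)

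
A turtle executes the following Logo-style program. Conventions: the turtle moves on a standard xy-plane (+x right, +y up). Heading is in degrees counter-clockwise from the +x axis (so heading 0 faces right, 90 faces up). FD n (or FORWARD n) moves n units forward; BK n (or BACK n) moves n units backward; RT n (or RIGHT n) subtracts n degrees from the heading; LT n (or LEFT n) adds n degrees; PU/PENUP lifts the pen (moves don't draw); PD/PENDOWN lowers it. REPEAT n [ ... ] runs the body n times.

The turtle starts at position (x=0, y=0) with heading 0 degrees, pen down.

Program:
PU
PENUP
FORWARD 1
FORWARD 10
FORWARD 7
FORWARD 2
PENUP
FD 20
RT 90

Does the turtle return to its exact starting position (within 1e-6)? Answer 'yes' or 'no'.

Executing turtle program step by step:
Start: pos=(0,0), heading=0, pen down
PU: pen up
PU: pen up
FD 1: (0,0) -> (1,0) [heading=0, move]
FD 10: (1,0) -> (11,0) [heading=0, move]
FD 7: (11,0) -> (18,0) [heading=0, move]
FD 2: (18,0) -> (20,0) [heading=0, move]
PU: pen up
FD 20: (20,0) -> (40,0) [heading=0, move]
RT 90: heading 0 -> 270
Final: pos=(40,0), heading=270, 0 segment(s) drawn

Start position: (0, 0)
Final position: (40, 0)
Distance = 40; >= 1e-6 -> NOT closed

Answer: no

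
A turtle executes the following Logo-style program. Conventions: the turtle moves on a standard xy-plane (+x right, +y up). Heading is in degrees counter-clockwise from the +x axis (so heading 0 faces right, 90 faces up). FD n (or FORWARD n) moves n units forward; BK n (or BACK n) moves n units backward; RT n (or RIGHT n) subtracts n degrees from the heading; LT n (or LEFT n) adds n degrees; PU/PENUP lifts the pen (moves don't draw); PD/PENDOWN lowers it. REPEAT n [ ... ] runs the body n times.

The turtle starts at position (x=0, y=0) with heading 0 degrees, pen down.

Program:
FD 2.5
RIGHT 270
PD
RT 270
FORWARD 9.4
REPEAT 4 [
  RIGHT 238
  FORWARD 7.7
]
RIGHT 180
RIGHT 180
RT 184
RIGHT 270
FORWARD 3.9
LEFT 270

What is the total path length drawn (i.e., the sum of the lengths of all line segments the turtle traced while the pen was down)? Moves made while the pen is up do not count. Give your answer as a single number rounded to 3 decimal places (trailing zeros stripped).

Answer: 46.6

Derivation:
Executing turtle program step by step:
Start: pos=(0,0), heading=0, pen down
FD 2.5: (0,0) -> (2.5,0) [heading=0, draw]
RT 270: heading 0 -> 90
PD: pen down
RT 270: heading 90 -> 180
FD 9.4: (2.5,0) -> (-6.9,0) [heading=180, draw]
REPEAT 4 [
  -- iteration 1/4 --
  RT 238: heading 180 -> 302
  FD 7.7: (-6.9,0) -> (-2.82,-6.53) [heading=302, draw]
  -- iteration 2/4 --
  RT 238: heading 302 -> 64
  FD 7.7: (-2.82,-6.53) -> (0.556,0.391) [heading=64, draw]
  -- iteration 3/4 --
  RT 238: heading 64 -> 186
  FD 7.7: (0.556,0.391) -> (-7.102,-0.414) [heading=186, draw]
  -- iteration 4/4 --
  RT 238: heading 186 -> 308
  FD 7.7: (-7.102,-0.414) -> (-2.361,-6.482) [heading=308, draw]
]
RT 180: heading 308 -> 128
RT 180: heading 128 -> 308
RT 184: heading 308 -> 124
RT 270: heading 124 -> 214
FD 3.9: (-2.361,-6.482) -> (-5.595,-8.663) [heading=214, draw]
LT 270: heading 214 -> 124
Final: pos=(-5.595,-8.663), heading=124, 7 segment(s) drawn

Segment lengths:
  seg 1: (0,0) -> (2.5,0), length = 2.5
  seg 2: (2.5,0) -> (-6.9,0), length = 9.4
  seg 3: (-6.9,0) -> (-2.82,-6.53), length = 7.7
  seg 4: (-2.82,-6.53) -> (0.556,0.391), length = 7.7
  seg 5: (0.556,0.391) -> (-7.102,-0.414), length = 7.7
  seg 6: (-7.102,-0.414) -> (-2.361,-6.482), length = 7.7
  seg 7: (-2.361,-6.482) -> (-5.595,-8.663), length = 3.9
Total = 46.6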